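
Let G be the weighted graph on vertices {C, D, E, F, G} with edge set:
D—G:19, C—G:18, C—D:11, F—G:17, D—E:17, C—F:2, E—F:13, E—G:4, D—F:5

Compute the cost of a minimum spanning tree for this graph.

Grow the tree from D using Prim:
Step 1: frontier [D—F 5, C—D 11, D—E 17, D—G 19] → take D—F (5); add F.
Step 2: frontier [C—D 11, D—E 17, D—G 19, C—F 2, E—F 13, F—G 17] → take C—F (2); add C.
Step 3: frontier [C—G 18, D—E 17, D—G 19, E—F 13, F—G 17] → take E—F (13); add E.
Step 4: frontier [C—G 18, D—G 19, E—G 4, F—G 17] → take E—G (4); add G.
MST edges: D—F, C—F, E—F, E—G; total weight 5+2+13+4 = 24.

24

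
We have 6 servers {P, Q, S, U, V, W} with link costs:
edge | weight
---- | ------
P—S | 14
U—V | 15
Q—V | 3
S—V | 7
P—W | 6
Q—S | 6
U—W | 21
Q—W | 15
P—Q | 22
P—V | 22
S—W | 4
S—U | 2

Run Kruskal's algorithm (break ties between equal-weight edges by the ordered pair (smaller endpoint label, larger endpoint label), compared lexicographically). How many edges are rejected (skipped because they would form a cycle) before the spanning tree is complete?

Kruskal's algorithm — process edges by increasing weight (ties by edge label):
S—U (2): add. Components now {W} {V} {S,U} {Q} {P}
Q—V (3): add. Components now {W} {Q,V} {S,U} {P}
S—W (4): add. Components now {S,U,W} {Q,V} {P}
P—W (6): add. Components now {P,S,U,W} {Q,V}
Q—S (6): add. Components now {P,Q,S,U,V,W}
Edges rejected before the tree was complete: 0.

0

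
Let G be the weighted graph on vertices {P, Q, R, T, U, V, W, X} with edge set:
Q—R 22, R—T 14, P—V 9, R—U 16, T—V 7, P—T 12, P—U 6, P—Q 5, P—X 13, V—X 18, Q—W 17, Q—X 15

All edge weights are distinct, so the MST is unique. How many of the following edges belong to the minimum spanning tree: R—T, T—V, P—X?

Kruskal: consider edges lightest-first.
P—Q (5): add — endpoints in different components.
P—U (6): add — endpoints in different components.
T—V (7): add — endpoints in different components.
P—V (9): add — endpoints in different components.
P—T (12): skip — P and T already connected.
P—X (13): add — endpoints in different components.
R—T (14): add — endpoints in different components.
Q—X (15): skip — Q and X already connected.
R—U (16): skip — R and U already connected.
Q—W (17): add — endpoints in different components.
MST edge set: {P—Q, P—U, T—V, P—V, P—X, R—T, Q—W}.
Of the listed edges, {R—T, T—V, P—X} are in the MST → 3.

3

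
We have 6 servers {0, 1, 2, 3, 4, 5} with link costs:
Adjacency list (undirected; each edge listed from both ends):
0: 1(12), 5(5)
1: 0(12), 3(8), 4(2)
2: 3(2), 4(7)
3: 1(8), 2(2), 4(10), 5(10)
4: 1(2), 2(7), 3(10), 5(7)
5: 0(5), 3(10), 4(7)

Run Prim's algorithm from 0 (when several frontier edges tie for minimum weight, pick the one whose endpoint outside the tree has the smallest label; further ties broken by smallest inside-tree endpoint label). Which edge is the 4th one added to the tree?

2-4

Prim, starting at 0.
Step 1: cheapest edge leaving the tree is 0—5 (5); add 5.
Step 2: cheapest edge leaving the tree is 4—5 (7); add 4.
Step 3: cheapest edge leaving the tree is 1—4 (2); add 1.
Step 4: cheapest edge leaving the tree is 2—4 (7); add 2.
Step 5: cheapest edge leaving the tree is 2—3 (2); add 3.
The 4th edge added is 2—4.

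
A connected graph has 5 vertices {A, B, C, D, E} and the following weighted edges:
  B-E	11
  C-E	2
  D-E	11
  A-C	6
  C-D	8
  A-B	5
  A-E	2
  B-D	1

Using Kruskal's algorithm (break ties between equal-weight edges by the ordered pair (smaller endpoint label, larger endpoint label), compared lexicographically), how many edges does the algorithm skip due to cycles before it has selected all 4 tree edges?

0

Sort edges by weight, then run Kruskal:
B-D (1): add. Components now {A} {B,D} {C} {E}
A-E (2): add. Components now {A,E} {B,D} {C}
C-E (2): add. Components now {A,C,E} {B,D}
A-B (5): add. Components now {A,B,C,D,E}
Edges rejected before the tree was complete: 0.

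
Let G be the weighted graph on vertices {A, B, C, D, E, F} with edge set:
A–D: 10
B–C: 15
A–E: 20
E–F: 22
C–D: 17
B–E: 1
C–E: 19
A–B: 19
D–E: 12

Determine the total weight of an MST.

60

Sort edges by weight, then run Kruskal:
B–E (1): add — endpoints in different components.
A–D (10): add — endpoints in different components.
D–E (12): add — endpoints in different components.
B–C (15): add — endpoints in different components.
C–D (17): skip — C and D already connected.
A–B (19): skip — A and B already connected.
C–E (19): skip — C and E already connected.
A–E (20): skip — A and E already connected.
E–F (22): add — endpoints in different components.
MST edges: B–E, A–D, D–E, B–C, E–F; total weight 1+10+12+15+22 = 60.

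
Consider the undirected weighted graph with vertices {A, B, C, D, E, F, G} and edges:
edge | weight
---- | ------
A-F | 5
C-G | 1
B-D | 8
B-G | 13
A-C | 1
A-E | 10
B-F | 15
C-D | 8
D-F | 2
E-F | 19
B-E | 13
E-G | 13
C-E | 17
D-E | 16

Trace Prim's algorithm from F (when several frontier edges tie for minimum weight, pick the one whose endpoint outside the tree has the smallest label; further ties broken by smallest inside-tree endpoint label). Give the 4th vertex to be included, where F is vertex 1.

C

Grow the tree from F using Prim:
Step 1: cheapest edge leaving the tree is D-F (2); add D.
Step 2: cheapest edge leaving the tree is A-F (5); add A.
Step 3: cheapest edge leaving the tree is A-C (1); add C.
Step 4: cheapest edge leaving the tree is C-G (1); add G.
Step 5: cheapest edge leaving the tree is B-D (8); add B.
Step 6: cheapest edge leaving the tree is A-E (10); add E.
Vertex order: F, D, A, C, G, B, E. The 4th vertex is C.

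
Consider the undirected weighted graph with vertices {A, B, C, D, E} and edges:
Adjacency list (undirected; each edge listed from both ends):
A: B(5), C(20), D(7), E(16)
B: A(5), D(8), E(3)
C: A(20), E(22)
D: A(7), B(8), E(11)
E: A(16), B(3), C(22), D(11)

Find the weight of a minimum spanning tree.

Kruskal: consider edges lightest-first.
B–E (3): add — endpoints in different components.
A–B (5): add — endpoints in different components.
A–D (7): add — endpoints in different components.
B–D (8): skip — B and D already connected.
D–E (11): skip — D and E already connected.
A–E (16): skip — A and E already connected.
A–C (20): add — endpoints in different components.
MST edges: B–E, A–B, A–D, A–C; total weight 3+5+7+20 = 35.

35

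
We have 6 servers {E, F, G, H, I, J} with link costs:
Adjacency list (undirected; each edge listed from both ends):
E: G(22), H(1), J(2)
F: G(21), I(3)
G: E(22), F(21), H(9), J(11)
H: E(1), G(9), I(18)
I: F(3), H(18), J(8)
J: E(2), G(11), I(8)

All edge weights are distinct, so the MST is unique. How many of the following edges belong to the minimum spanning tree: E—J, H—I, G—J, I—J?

Sort edges by weight, then run Kruskal:
E—H (1): add. Components now {E,H} {F} {G} {I} {J}
E—J (2): add. Components now {E,H,J} {F} {G} {I}
F—I (3): add. Components now {E,H,J} {F,I} {G}
I—J (8): add. Components now {E,F,H,I,J} {G}
G—H (9): add. Components now {E,F,G,H,I,J}
MST edge set: {E—H, E—J, F—I, I—J, G—H}.
Of the listed edges, {E—J, I—J} are in the MST → 2.

2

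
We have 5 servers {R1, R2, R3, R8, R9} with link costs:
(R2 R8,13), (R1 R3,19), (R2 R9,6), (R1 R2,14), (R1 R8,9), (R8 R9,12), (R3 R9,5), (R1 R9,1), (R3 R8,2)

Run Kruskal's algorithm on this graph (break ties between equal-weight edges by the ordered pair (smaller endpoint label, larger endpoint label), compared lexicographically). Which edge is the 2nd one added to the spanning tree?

Kruskal's algorithm — process edges by increasing weight (ties by edge label):
R1 R9 (1): add — endpoints in different components.
R3 R8 (2): add — endpoints in different components.
R3 R9 (5): add — endpoints in different components.
R2 R9 (6): add — endpoints in different components.
The 2nd edge added is R3 R8.

R3-R8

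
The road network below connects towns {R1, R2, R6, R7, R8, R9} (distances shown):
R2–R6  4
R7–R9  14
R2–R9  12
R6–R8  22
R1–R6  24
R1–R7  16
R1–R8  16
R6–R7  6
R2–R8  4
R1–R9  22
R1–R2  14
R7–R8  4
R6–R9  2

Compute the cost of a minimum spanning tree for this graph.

Prim, starting at R1.
Step 1: cheapest edge leaving the tree is R1–R2 (14); add R2.
Step 2: cheapest edge leaving the tree is R2–R6 (4); add R6.
Step 3: cheapest edge leaving the tree is R6–R9 (2); add R9.
Step 4: cheapest edge leaving the tree is R2–R8 (4); add R8.
Step 5: cheapest edge leaving the tree is R7–R8 (4); add R7.
MST edges: R1–R2, R2–R6, R6–R9, R2–R8, R7–R8; total weight 14+4+2+4+4 = 28.

28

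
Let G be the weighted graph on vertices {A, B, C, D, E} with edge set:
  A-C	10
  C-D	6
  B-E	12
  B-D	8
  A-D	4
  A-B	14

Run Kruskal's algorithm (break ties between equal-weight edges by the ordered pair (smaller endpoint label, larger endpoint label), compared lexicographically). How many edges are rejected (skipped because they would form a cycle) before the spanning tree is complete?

1

Kruskal: consider edges lightest-first.
A-D (4): add — endpoints in different components.
C-D (6): add — endpoints in different components.
B-D (8): add — endpoints in different components.
A-C (10): skip — A and C already connected.
B-E (12): add — endpoints in different components.
Edges rejected before the tree was complete: 1.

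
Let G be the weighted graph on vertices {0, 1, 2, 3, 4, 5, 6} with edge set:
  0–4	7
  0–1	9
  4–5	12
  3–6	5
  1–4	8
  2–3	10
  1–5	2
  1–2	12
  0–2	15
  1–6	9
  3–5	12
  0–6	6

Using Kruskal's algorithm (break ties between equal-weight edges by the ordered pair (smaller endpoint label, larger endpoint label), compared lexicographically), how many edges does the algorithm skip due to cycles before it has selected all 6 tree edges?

2

Sort edges by weight, then run Kruskal:
1–5 (2): add — endpoints in different components.
3–6 (5): add — endpoints in different components.
0–6 (6): add — endpoints in different components.
0–4 (7): add — endpoints in different components.
1–4 (8): add — endpoints in different components.
0–1 (9): skip — 0 and 1 already connected.
1–6 (9): skip — 1 and 6 already connected.
2–3 (10): add — endpoints in different components.
Edges rejected before the tree was complete: 2.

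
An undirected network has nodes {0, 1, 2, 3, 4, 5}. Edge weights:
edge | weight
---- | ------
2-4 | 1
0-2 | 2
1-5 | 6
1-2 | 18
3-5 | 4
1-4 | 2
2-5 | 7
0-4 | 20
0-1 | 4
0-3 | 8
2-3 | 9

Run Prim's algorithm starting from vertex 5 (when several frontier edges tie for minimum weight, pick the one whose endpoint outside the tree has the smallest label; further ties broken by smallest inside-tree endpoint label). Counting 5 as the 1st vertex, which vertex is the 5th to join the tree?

Prim's algorithm from 5:
Step 1: cheapest edge leaving the tree is 3-5 (4); add 3.
Step 2: cheapest edge leaving the tree is 1-5 (6); add 1.
Step 3: cheapest edge leaving the tree is 1-4 (2); add 4.
Step 4: cheapest edge leaving the tree is 2-4 (1); add 2.
Step 5: cheapest edge leaving the tree is 0-2 (2); add 0.
Vertex order: 5, 3, 1, 4, 2, 0. The 5th vertex is 2.

2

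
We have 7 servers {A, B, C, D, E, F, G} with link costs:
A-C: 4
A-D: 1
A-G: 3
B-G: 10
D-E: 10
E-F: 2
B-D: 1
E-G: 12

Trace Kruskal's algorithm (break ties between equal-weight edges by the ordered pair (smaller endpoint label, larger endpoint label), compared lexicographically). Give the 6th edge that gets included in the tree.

Kruskal's algorithm — process edges by increasing weight (ties by edge label):
A-D (1): add. Components now {A,D} {B} {C} {E} {F} {G}
B-D (1): add. Components now {A,B,D} {C} {E} {F} {G}
E-F (2): add. Components now {A,B,D} {C} {E,F} {G}
A-G (3): add. Components now {A,B,D,G} {C} {E,F}
A-C (4): add. Components now {A,B,C,D,G} {E,F}
B-G (10): skip — B and G already connected.
D-E (10): add. Components now {A,B,C,D,E,F,G}
The 6th edge added is D-E.

D-E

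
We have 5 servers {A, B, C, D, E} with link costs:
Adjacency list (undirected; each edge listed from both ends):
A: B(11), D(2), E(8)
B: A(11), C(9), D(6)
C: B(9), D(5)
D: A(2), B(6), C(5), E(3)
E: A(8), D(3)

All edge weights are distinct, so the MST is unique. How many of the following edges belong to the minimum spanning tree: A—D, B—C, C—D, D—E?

3

Kruskal's algorithm — process edges by increasing weight (ties by edge label):
A—D (2): add. Components now {A,D} {B} {C} {E}
D—E (3): add. Components now {A,D,E} {B} {C}
C—D (5): add. Components now {A,C,D,E} {B}
B—D (6): add. Components now {A,B,C,D,E}
MST edge set: {A—D, D—E, C—D, B—D}.
Of the listed edges, {A—D, C—D, D—E} are in the MST → 3.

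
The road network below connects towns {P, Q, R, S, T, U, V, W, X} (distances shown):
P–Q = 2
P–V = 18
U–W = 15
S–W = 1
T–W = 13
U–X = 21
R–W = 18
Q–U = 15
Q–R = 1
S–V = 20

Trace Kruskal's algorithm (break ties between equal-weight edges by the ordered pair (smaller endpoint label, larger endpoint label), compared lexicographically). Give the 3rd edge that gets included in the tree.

Kruskal: consider edges lightest-first.
Q–R (1): add — endpoints in different components.
S–W (1): add — endpoints in different components.
P–Q (2): add — endpoints in different components.
T–W (13): add — endpoints in different components.
Q–U (15): add — endpoints in different components.
U–W (15): add — endpoints in different components.
P–V (18): add — endpoints in different components.
R–W (18): skip — R and W already connected.
S–V (20): skip — V and S already connected.
U–X (21): add — endpoints in different components.
The 3rd edge added is P–Q.

P-Q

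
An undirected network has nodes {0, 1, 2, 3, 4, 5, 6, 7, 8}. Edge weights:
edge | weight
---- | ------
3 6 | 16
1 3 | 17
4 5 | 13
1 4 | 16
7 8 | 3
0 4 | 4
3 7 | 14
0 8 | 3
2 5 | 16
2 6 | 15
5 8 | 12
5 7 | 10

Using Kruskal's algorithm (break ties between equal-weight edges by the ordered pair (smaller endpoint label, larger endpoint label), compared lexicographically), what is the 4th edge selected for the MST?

Sort edges by weight, then run Kruskal:
0 8 (3): add — endpoints in different components.
7 8 (3): add — endpoints in different components.
0 4 (4): add — endpoints in different components.
5 7 (10): add — endpoints in different components.
5 8 (12): skip — 5 and 8 already connected.
4 5 (13): skip — 4 and 5 already connected.
3 7 (14): add — endpoints in different components.
2 6 (15): add — endpoints in different components.
1 4 (16): add — endpoints in different components.
2 5 (16): add — endpoints in different components.
The 4th edge added is 5 7.

5-7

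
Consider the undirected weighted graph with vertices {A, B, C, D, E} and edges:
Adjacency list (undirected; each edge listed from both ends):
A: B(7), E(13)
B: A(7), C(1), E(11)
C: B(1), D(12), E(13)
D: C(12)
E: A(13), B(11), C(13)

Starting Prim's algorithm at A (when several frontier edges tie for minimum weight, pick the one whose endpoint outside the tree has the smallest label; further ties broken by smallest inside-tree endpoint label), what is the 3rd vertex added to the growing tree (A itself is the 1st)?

C

Prim, starting at A.
Step 1: frontier [A—B 7, A—E 13] → take A—B (7); add B.
Step 2: frontier [A—E 13, B—C 1, B—E 11] → take B—C (1); add C.
Step 3: frontier [A—E 13, B—E 11, C—D 12, C—E 13] → take B—E (11); add E.
Step 4: frontier [C—D 12] → take C—D (12); add D.
Vertex order: A, B, C, E, D. The 3rd vertex is C.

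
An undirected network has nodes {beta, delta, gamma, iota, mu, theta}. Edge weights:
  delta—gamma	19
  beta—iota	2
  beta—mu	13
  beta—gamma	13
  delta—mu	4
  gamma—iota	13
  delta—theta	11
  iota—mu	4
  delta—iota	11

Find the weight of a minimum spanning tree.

34

Kruskal's algorithm — process edges by increasing weight (ties by edge label):
beta—iota (2): add — endpoints in different components.
delta—mu (4): add — endpoints in different components.
iota—mu (4): add — endpoints in different components.
delta—iota (11): skip — delta and iota already connected.
delta—theta (11): add — endpoints in different components.
beta—gamma (13): add — endpoints in different components.
MST edges: beta—iota, delta—mu, iota—mu, delta—theta, beta—gamma; total weight 2+4+4+11+13 = 34.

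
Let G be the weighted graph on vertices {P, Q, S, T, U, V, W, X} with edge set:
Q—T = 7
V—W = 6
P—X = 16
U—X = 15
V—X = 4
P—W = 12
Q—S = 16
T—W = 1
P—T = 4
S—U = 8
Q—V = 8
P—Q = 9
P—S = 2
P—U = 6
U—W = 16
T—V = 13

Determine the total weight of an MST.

30

Prim, starting at Q.
Step 1: cheapest edge leaving the tree is Q—T (7); add T.
Step 2: cheapest edge leaving the tree is T—W (1); add W.
Step 3: cheapest edge leaving the tree is P—T (4); add P.
Step 4: cheapest edge leaving the tree is P—S (2); add S.
Step 5: cheapest edge leaving the tree is P—U (6); add U.
Step 6: cheapest edge leaving the tree is V—W (6); add V.
Step 7: cheapest edge leaving the tree is V—X (4); add X.
MST edges: Q—T, T—W, P—T, P—S, P—U, V—W, V—X; total weight 7+1+4+2+6+6+4 = 30.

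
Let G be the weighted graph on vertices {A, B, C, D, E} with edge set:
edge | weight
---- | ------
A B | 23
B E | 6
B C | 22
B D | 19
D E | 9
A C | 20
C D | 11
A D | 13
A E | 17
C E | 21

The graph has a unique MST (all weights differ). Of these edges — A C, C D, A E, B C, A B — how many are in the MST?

Sort edges by weight, then run Kruskal:
B E (6): add — endpoints in different components.
D E (9): add — endpoints in different components.
C D (11): add — endpoints in different components.
A D (13): add — endpoints in different components.
MST edge set: {B E, D E, C D, A D}.
Of the listed edges, {C D} are in the MST → 1.

1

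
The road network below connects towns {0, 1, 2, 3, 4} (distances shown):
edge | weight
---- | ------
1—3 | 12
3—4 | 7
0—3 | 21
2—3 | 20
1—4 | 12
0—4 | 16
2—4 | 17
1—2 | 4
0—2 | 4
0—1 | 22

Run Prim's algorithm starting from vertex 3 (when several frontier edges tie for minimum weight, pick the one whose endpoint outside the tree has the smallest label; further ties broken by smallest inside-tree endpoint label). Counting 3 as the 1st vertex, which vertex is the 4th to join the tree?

2

Prim, starting at 3.
Step 1: frontier [3—4 7, 1—3 12, 2—3 20, 0—3 21] → take 3—4 (7); add 4.
Step 2: frontier [1—3 12, 2—3 20, 0—3 21, 1—4 12, 0—4 16, 2—4 17] → take 1—3 (12); add 1.
Step 3: frontier [1—2 4, 0—1 22, 2—3 20, 0—3 21, 0—4 16, 2—4 17] → take 1—2 (4); add 2.
Step 4: frontier [0—1 22, 0—2 4, 0—3 21, 0—4 16] → take 0—2 (4); add 0.
Vertex order: 3, 4, 1, 2, 0. The 4th vertex is 2.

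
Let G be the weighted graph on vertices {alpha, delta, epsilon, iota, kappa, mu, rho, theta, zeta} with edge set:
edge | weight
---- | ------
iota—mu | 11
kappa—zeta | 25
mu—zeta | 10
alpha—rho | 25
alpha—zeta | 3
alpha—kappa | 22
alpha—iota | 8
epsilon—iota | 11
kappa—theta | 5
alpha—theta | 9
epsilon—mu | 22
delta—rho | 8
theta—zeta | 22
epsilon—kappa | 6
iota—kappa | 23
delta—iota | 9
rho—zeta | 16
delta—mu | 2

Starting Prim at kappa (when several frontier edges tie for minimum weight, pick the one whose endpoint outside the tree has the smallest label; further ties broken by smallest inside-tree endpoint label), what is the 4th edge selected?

Prim's algorithm from kappa:
Step 1: cheapest edge leaving the tree is kappa—theta (5); add theta.
Step 2: cheapest edge leaving the tree is epsilon—kappa (6); add epsilon.
Step 3: cheapest edge leaving the tree is alpha—theta (9); add alpha.
Step 4: cheapest edge leaving the tree is alpha—zeta (3); add zeta.
Step 5: cheapest edge leaving the tree is alpha—iota (8); add iota.
Step 6: cheapest edge leaving the tree is delta—iota (9); add delta.
Step 7: cheapest edge leaving the tree is delta—mu (2); add mu.
Step 8: cheapest edge leaving the tree is delta—rho (8); add rho.
The 4th edge added is alpha—zeta.

alpha-zeta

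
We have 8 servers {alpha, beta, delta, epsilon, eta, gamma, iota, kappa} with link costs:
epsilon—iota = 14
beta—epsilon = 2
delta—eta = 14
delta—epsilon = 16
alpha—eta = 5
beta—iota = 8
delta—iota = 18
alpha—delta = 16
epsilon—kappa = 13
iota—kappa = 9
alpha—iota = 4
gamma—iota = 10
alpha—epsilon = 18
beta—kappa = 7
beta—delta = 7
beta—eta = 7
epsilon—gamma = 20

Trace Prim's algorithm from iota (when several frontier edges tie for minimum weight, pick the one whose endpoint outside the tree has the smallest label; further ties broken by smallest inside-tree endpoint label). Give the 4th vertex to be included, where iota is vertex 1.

Prim's algorithm from iota:
Step 1: cheapest edge leaving the tree is alpha—iota (4); add alpha.
Step 2: cheapest edge leaving the tree is alpha—eta (5); add eta.
Step 3: cheapest edge leaving the tree is beta—eta (7); add beta.
Step 4: cheapest edge leaving the tree is beta—epsilon (2); add epsilon.
Step 5: cheapest edge leaving the tree is beta—delta (7); add delta.
Step 6: cheapest edge leaving the tree is beta—kappa (7); add kappa.
Step 7: cheapest edge leaving the tree is gamma—iota (10); add gamma.
Vertex order: iota, alpha, eta, beta, epsilon, delta, kappa, gamma. The 4th vertex is beta.

beta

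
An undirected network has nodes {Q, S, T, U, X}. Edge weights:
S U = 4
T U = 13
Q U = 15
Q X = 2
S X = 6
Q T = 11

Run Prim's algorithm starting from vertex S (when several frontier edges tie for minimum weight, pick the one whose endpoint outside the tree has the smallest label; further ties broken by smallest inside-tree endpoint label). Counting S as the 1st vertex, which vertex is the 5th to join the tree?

Grow the tree from S using Prim:
Step 1: frontier [S U 4, S X 6] → take S U (4); add U.
Step 2: frontier [S X 6, T U 13, Q U 15] → take S X (6); add X.
Step 3: frontier [T U 13, Q U 15, Q X 2] → take Q X (2); add Q.
Step 4: frontier [Q T 11, T U 13] → take Q T (11); add T.
Vertex order: S, U, X, Q, T. The 5th vertex is T.

T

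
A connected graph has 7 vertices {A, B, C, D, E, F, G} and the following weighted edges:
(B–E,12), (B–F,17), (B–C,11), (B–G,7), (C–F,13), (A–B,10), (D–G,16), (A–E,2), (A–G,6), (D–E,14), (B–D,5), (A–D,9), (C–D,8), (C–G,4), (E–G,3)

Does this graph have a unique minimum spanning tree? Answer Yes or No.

Sort edges by weight, then run Kruskal:
A–E (2): add. Components now {A,E} {B} {C} {D} {F} {G}
E–G (3): add. Components now {A,E,G} {B} {C} {D} {F}
C–G (4): add. Components now {A,C,E,G} {B} {D} {F}
B–D (5): add. Components now {A,C,E,G} {B,D} {F}
A–G (6): skip — A and G already connected.
B–G (7): add. Components now {A,B,C,D,E,G} {F}
C–D (8): skip — C and D already connected.
A–D (9): skip — A and D already connected.
A–B (10): skip — A and B already connected.
B–C (11): skip — B and C already connected.
B–E (12): skip — B and E already connected.
C–F (13): add. Components now {A,B,C,D,E,F,G}
Every non-tree edge has weight strictly greater than the heaviest edge on the tree path between its endpoints, so the MST is unique.

Yes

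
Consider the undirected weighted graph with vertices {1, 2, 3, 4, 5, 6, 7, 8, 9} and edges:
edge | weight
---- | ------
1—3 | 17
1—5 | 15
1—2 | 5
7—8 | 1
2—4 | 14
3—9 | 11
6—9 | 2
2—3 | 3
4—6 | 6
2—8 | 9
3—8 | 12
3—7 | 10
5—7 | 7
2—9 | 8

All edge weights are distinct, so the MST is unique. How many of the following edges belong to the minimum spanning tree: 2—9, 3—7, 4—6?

2

Kruskal's algorithm — process edges by increasing weight (ties by edge label):
7—8 (1): add — endpoints in different components.
6—9 (2): add — endpoints in different components.
2—3 (3): add — endpoints in different components.
1—2 (5): add — endpoints in different components.
4—6 (6): add — endpoints in different components.
5—7 (7): add — endpoints in different components.
2—9 (8): add — endpoints in different components.
2—8 (9): add — endpoints in different components.
MST edge set: {7—8, 6—9, 2—3, 1—2, 4—6, 5—7, 2—9, 2—8}.
Of the listed edges, {2—9, 4—6} are in the MST → 2.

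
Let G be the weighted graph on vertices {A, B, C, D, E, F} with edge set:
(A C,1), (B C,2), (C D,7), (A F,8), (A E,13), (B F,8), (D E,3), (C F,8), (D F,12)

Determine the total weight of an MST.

21

Kruskal's algorithm — process edges by increasing weight (ties by edge label):
A C (1): add. Components now {A,C} {B} {D} {E} {F}
B C (2): add. Components now {A,B,C} {D} {E} {F}
D E (3): add. Components now {A,B,C} {D,E} {F}
C D (7): add. Components now {A,B,C,D,E} {F}
A F (8): add. Components now {A,B,C,D,E,F}
MST edges: A C, B C, D E, C D, A F; total weight 1+2+3+7+8 = 21.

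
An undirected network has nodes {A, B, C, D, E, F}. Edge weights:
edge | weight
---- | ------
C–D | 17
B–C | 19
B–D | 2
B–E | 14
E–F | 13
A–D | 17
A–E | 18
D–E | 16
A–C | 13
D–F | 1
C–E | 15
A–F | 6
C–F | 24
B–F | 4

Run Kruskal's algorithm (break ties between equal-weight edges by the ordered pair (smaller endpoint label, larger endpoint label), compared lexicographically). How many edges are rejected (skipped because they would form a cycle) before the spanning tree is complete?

Kruskal: consider edges lightest-first.
D–F (1): add — endpoints in different components.
B–D (2): add — endpoints in different components.
B–F (4): skip — B and F already connected.
A–F (6): add — endpoints in different components.
A–C (13): add — endpoints in different components.
E–F (13): add — endpoints in different components.
Edges rejected before the tree was complete: 1.

1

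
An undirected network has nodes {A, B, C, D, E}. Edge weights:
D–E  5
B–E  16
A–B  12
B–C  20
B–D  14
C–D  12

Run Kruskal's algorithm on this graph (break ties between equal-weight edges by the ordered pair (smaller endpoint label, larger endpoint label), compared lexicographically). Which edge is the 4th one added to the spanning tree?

Kruskal: consider edges lightest-first.
D–E (5): add — endpoints in different components.
A–B (12): add — endpoints in different components.
C–D (12): add — endpoints in different components.
B–D (14): add — endpoints in different components.
The 4th edge added is B–D.

B-D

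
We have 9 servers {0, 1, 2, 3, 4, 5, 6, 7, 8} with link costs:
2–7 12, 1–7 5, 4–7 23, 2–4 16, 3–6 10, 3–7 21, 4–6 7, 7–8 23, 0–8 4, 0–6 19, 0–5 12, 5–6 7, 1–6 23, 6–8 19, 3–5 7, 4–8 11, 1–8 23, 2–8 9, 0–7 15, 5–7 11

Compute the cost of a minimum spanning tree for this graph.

61

Sort edges by weight, then run Kruskal:
0–8 (4): add — endpoints in different components.
1–7 (5): add — endpoints in different components.
3–5 (7): add — endpoints in different components.
4–6 (7): add — endpoints in different components.
5–6 (7): add — endpoints in different components.
2–8 (9): add — endpoints in different components.
3–6 (10): skip — 3 and 6 already connected.
4–8 (11): add — endpoints in different components.
5–7 (11): add — endpoints in different components.
MST edges: 0–8, 1–7, 3–5, 4–6, 5–6, 2–8, 4–8, 5–7; total weight 4+5+7+7+7+9+11+11 = 61.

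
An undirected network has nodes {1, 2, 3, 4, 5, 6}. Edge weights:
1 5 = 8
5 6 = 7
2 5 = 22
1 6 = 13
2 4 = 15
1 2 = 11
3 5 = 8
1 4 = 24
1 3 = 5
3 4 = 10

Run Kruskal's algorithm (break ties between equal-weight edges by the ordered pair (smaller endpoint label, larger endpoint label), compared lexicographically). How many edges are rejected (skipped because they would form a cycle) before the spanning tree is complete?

Kruskal's algorithm — process edges by increasing weight (ties by edge label):
1 3 (5): add. Components now {1,3} {2} {4} {5} {6}
5 6 (7): add. Components now {1,3} {2} {4} {5,6}
1 5 (8): add. Components now {1,3,5,6} {2} {4}
3 5 (8): skip — 3 and 5 already connected.
3 4 (10): add. Components now {1,3,4,5,6} {2}
1 2 (11): add. Components now {1,2,3,4,5,6}
Edges rejected before the tree was complete: 1.

1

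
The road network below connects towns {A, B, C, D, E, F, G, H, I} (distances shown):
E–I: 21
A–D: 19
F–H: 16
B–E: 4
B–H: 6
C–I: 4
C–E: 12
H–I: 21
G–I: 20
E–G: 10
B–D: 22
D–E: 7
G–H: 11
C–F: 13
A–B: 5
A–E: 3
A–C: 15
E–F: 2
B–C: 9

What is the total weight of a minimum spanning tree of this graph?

Kruskal: consider edges lightest-first.
E–F (2): add — endpoints in different components.
A–E (3): add — endpoints in different components.
B–E (4): add — endpoints in different components.
C–I (4): add — endpoints in different components.
A–B (5): skip — A and B already connected.
B–H (6): add — endpoints in different components.
D–E (7): add — endpoints in different components.
B–C (9): add — endpoints in different components.
E–G (10): add — endpoints in different components.
MST edges: E–F, A–E, B–E, C–I, B–H, D–E, B–C, E–G; total weight 2+3+4+4+6+7+9+10 = 45.

45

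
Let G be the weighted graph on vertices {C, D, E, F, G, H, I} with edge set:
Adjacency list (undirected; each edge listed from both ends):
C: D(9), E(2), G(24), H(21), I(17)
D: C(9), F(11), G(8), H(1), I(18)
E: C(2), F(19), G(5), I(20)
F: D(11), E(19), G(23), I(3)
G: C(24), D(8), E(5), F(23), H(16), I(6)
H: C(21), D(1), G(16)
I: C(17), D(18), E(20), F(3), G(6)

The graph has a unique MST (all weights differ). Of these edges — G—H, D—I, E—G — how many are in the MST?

1

Sort edges by weight, then run Kruskal:
D—H (1): add. Components now {C} {D,H} {E} {F} {G} {I}
C—E (2): add. Components now {C,E} {D,H} {F} {G} {I}
F—I (3): add. Components now {C,E} {D,H} {F,I} {G}
E—G (5): add. Components now {C,E,G} {D,H} {F,I}
G—I (6): add. Components now {C,E,F,G,I} {D,H}
D—G (8): add. Components now {C,D,E,F,G,H,I}
MST edge set: {D—H, C—E, F—I, E—G, G—I, D—G}.
Of the listed edges, {E—G} are in the MST → 1.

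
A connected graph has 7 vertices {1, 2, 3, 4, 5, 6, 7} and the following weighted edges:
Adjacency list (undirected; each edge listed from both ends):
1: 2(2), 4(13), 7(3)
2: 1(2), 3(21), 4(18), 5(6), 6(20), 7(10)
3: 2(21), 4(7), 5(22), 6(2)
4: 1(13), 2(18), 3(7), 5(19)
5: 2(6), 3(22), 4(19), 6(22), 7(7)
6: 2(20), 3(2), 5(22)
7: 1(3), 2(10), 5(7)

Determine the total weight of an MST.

33

Sort edges by weight, then run Kruskal:
1-2 (2): add — endpoints in different components.
3-6 (2): add — endpoints in different components.
1-7 (3): add — endpoints in different components.
2-5 (6): add — endpoints in different components.
3-4 (7): add — endpoints in different components.
5-7 (7): skip — 5 and 7 already connected.
2-7 (10): skip — 2 and 7 already connected.
1-4 (13): add — endpoints in different components.
MST edges: 1-2, 3-6, 1-7, 2-5, 3-4, 1-4; total weight 2+2+3+6+7+13 = 33.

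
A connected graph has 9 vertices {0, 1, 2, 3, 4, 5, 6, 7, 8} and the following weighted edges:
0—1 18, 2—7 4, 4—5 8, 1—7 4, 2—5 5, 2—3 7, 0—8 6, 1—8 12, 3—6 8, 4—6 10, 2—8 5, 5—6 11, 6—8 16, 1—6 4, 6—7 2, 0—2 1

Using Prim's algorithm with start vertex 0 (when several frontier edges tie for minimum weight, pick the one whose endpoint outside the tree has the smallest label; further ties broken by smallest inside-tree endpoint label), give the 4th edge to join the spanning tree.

1-6

Prim, starting at 0.
Step 1: cheapest edge leaving the tree is 0—2 (1); add 2.
Step 2: cheapest edge leaving the tree is 2—7 (4); add 7.
Step 3: cheapest edge leaving the tree is 6—7 (2); add 6.
Step 4: cheapest edge leaving the tree is 1—6 (4); add 1.
Step 5: cheapest edge leaving the tree is 2—5 (5); add 5.
Step 6: cheapest edge leaving the tree is 2—8 (5); add 8.
Step 7: cheapest edge leaving the tree is 2—3 (7); add 3.
Step 8: cheapest edge leaving the tree is 4—5 (8); add 4.
The 4th edge added is 1—6.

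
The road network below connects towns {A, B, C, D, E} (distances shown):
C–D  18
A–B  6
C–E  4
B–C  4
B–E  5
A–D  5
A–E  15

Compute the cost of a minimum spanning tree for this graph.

19

Sort edges by weight, then run Kruskal:
B–C (4): add — endpoints in different components.
C–E (4): add — endpoints in different components.
A–D (5): add — endpoints in different components.
B–E (5): skip — B and E already connected.
A–B (6): add — endpoints in different components.
MST edges: B–C, C–E, A–D, A–B; total weight 4+4+5+6 = 19.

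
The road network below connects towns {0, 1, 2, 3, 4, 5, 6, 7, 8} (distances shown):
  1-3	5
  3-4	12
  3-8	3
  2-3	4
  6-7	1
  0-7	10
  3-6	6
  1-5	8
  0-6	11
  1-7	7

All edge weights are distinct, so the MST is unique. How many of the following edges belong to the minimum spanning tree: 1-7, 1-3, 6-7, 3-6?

Kruskal: consider edges lightest-first.
6-7 (1): add — endpoints in different components.
3-8 (3): add — endpoints in different components.
2-3 (4): add — endpoints in different components.
1-3 (5): add — endpoints in different components.
3-6 (6): add — endpoints in different components.
1-7 (7): skip — 1 and 7 already connected.
1-5 (8): add — endpoints in different components.
0-7 (10): add — endpoints in different components.
0-6 (11): skip — 0 and 6 already connected.
3-4 (12): add — endpoints in different components.
MST edge set: {6-7, 3-8, 2-3, 1-3, 3-6, 1-5, 0-7, 3-4}.
Of the listed edges, {1-3, 6-7, 3-6} are in the MST → 3.

3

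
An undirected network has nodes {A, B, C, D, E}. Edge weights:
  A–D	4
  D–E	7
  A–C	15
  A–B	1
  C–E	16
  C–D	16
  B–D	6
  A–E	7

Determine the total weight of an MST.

27

Prim's algorithm from C:
Step 1: cheapest edge leaving the tree is A–C (15); add A.
Step 2: cheapest edge leaving the tree is A–B (1); add B.
Step 3: cheapest edge leaving the tree is A–D (4); add D.
Step 4: cheapest edge leaving the tree is A–E (7); add E.
MST edges: A–C, A–B, A–D, A–E; total weight 15+1+4+7 = 27.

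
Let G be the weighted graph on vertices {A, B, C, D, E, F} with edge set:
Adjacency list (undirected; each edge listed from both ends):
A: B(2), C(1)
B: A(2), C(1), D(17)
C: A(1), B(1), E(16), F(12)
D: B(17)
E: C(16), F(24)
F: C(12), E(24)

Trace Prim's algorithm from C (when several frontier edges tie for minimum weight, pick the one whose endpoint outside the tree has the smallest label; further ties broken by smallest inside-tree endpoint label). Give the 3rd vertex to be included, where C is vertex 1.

B

Prim's algorithm from C:
Step 1: frontier [A—C 1, B—C 1, C—F 12, C—E 16] → take A—C (1); add A.
Step 2: frontier [A—B 2, B—C 1, C—F 12, C—E 16] → take B—C (1); add B.
Step 3: frontier [B—D 17, C—F 12, C—E 16] → take C—F (12); add F.
Step 4: frontier [B—D 17, C—E 16, E—F 24] → take C—E (16); add E.
Step 5: frontier [B—D 17] → take B—D (17); add D.
Vertex order: C, A, B, F, E, D. The 3rd vertex is B.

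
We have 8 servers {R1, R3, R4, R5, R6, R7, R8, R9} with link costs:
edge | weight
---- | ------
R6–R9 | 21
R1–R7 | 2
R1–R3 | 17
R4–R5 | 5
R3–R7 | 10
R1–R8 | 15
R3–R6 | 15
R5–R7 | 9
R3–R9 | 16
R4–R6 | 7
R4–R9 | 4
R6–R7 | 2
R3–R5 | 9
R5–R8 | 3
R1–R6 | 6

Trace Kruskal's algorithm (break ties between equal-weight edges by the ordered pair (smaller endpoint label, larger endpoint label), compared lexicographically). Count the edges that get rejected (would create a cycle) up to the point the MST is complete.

Kruskal: consider edges lightest-first.
R1–R7 (2): add — endpoints in different components.
R6–R7 (2): add — endpoints in different components.
R5–R8 (3): add — endpoints in different components.
R4–R9 (4): add — endpoints in different components.
R4–R5 (5): add — endpoints in different components.
R1–R6 (6): skip — R1 and R6 already connected.
R4–R6 (7): add — endpoints in different components.
R3–R5 (9): add — endpoints in different components.
Edges rejected before the tree was complete: 1.

1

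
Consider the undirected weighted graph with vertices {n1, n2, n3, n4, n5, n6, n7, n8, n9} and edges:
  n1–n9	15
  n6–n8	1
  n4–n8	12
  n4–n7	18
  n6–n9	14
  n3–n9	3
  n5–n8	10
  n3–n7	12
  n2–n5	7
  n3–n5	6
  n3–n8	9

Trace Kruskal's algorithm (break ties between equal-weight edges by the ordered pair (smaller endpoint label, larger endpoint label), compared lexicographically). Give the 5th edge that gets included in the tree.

Kruskal's algorithm — process edges by increasing weight (ties by edge label):
n6–n8 (1): add — endpoints in different components.
n3–n9 (3): add — endpoints in different components.
n3–n5 (6): add — endpoints in different components.
n2–n5 (7): add — endpoints in different components.
n3–n8 (9): add — endpoints in different components.
n5–n8 (10): skip — n8 and n5 already connected.
n3–n7 (12): add — endpoints in different components.
n4–n8 (12): add — endpoints in different components.
n6–n9 (14): skip — n9 and n6 already connected.
n1–n9 (15): add — endpoints in different components.
The 5th edge added is n3–n8.

n3-n8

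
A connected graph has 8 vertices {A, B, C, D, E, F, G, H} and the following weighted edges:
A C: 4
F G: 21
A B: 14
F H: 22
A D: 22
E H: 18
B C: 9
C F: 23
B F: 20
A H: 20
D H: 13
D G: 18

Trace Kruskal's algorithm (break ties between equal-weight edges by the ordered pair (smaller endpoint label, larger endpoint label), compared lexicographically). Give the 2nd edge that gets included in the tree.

B-C

Kruskal: consider edges lightest-first.
A C (4): add — endpoints in different components.
B C (9): add — endpoints in different components.
D H (13): add — endpoints in different components.
A B (14): skip — A and B already connected.
D G (18): add — endpoints in different components.
E H (18): add — endpoints in different components.
A H (20): add — endpoints in different components.
B F (20): add — endpoints in different components.
The 2nd edge added is B C.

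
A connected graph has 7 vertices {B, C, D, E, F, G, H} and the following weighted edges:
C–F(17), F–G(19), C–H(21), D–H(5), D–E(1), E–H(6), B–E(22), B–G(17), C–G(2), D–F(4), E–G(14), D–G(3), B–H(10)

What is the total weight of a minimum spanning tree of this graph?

Kruskal's algorithm — process edges by increasing weight (ties by edge label):
D–E (1): add. Components now {B} {C} {D,E} {F} {G} {H}
C–G (2): add. Components now {B} {C,G} {D,E} {F} {H}
D–G (3): add. Components now {B} {C,D,E,G} {F} {H}
D–F (4): add. Components now {B} {C,D,E,F,G} {H}
D–H (5): add. Components now {B} {C,D,E,F,G,H}
E–H (6): skip — E and H already connected.
B–H (10): add. Components now {B,C,D,E,F,G,H}
MST edges: D–E, C–G, D–G, D–F, D–H, B–H; total weight 1+2+3+4+5+10 = 25.

25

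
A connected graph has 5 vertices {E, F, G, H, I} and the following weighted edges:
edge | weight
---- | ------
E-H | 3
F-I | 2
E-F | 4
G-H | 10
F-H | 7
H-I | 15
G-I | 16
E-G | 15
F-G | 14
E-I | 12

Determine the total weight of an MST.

19

Prim, starting at I.
Step 1: cheapest edge leaving the tree is F-I (2); add F.
Step 2: cheapest edge leaving the tree is E-F (4); add E.
Step 3: cheapest edge leaving the tree is E-H (3); add H.
Step 4: cheapest edge leaving the tree is G-H (10); add G.
MST edges: F-I, E-F, E-H, G-H; total weight 2+4+3+10 = 19.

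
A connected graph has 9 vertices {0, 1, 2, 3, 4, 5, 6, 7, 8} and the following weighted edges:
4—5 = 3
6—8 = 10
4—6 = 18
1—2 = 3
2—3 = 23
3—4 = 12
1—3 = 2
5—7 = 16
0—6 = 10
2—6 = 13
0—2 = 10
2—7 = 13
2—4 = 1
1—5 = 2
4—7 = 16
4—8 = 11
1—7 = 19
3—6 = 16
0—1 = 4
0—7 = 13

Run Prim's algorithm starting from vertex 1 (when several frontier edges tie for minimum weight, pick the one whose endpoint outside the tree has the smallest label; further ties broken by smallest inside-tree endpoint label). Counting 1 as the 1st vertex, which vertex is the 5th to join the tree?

Prim, starting at 1.
Step 1: cheapest edge leaving the tree is 1—3 (2); add 3.
Step 2: cheapest edge leaving the tree is 1—5 (2); add 5.
Step 3: cheapest edge leaving the tree is 1—2 (3); add 2.
Step 4: cheapest edge leaving the tree is 2—4 (1); add 4.
Step 5: cheapest edge leaving the tree is 0—1 (4); add 0.
Step 6: cheapest edge leaving the tree is 0—6 (10); add 6.
Step 7: cheapest edge leaving the tree is 6—8 (10); add 8.
Step 8: cheapest edge leaving the tree is 0—7 (13); add 7.
Vertex order: 1, 3, 5, 2, 4, 0, 6, 8, 7. The 5th vertex is 4.

4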